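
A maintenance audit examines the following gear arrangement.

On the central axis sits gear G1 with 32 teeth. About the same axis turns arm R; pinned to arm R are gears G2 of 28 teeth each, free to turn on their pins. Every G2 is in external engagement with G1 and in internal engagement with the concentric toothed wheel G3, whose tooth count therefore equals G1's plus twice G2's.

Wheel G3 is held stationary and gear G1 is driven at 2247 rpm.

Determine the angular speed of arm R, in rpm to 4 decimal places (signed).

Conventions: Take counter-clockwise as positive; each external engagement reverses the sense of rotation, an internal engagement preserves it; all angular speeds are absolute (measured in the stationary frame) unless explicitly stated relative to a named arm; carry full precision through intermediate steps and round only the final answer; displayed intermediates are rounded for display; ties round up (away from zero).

+599.2000 rpm

topology: planetary set — G1 32T / G2 28T / G3 88T, arm = carrier (Willis)
normalise by the input: solve with ω_sun = 1, then scale by 2247 rpm
ring teeth: 32 + 2·28 = 88
32(ω_sun−ω_arm) = −88(ω_ring−ω_arm),  ω_ring = 0, ω_sun = 1
32(1−ω_arm) = −88(0−ω_arm)  ⇒  120·ω_arm = 32  ⇒  ω_arm = 4/15
scale: ω_arm = 4/15 × 2247 rpm = +599.2000 rpm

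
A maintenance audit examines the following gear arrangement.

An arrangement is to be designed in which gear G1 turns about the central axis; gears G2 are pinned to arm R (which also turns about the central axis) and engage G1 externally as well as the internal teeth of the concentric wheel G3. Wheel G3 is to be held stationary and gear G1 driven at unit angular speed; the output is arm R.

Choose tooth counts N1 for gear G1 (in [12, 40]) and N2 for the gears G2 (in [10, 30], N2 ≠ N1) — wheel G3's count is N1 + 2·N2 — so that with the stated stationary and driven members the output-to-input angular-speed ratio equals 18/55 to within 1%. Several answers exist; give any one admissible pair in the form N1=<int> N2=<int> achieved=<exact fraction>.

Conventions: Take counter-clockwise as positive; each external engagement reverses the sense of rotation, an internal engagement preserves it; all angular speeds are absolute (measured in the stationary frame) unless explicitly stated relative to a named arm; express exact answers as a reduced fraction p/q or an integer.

N1=36 N2=19 achieved=18/55

design class (target 18/55): planetary set
Willis with ω_ring = 0: ω_arm/ω_sun = N1/(N1+N3); set equal to 18/55  ⇒  N3/N1 = 1/(18/55) − 1 = 37/18
N3 = N1 + 2·N2  ⇒  N2/N1 = (N3/N1 − 1)/2 = (37/18 − 1)/2 = 19/36
smallest multiple with N1 ≥ 12 and N2 ≥ 10: k = 1  ⇒  N1 = 1·36 = 36, N2 = 1·19 = 19 (N1 ≤ 40, N2 ≤ 30, N2 ≠ N1 ✓), N3 = 36 + 2·19 = 74
check: N1/(N1+N3) with N1 = 36, N3 = 74 gives 18/55; |achieved − target| = 0 ≤ 9/2750 ✓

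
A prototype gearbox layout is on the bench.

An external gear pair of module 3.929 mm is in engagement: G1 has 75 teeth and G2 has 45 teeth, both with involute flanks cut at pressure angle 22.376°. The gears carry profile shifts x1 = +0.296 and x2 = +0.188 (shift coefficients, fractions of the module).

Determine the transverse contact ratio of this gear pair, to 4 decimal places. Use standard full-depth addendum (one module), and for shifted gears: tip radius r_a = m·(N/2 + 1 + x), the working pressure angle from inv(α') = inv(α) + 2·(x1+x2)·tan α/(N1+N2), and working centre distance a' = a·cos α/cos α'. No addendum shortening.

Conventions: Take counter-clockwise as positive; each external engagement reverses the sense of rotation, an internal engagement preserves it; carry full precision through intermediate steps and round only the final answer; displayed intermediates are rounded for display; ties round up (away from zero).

topology: single-mesh involute geometry — m = 3.929, 75T/45T pair
base radii: r_b1 = 136.243808, r_b2 = 81.746285
tip radii: r_a1 = 152.429484, r_a2 = 93.070152
inv(α') = inv(22.376°) + 2·(+0.296+0.188)·tan α/(75+45) = 0.02446632  ⇒  α' = 23.44114°
a' = a·cos α / cos α' = 235.7400·cos 22.376°/cos 23.44114° = 237.599347
action lengths: √(r_a1²−r_b1²) = 68.354755, √(r_a2²−r_b2²) = 44.492675
base pitch p_b = π·m·cos α = 11.413935
CR = (68.354755 + 44.492675 − 237.599347·sin 23.44114°)/11.413935 = 1.605828
contact ratio ≈ 1.6058

1.6058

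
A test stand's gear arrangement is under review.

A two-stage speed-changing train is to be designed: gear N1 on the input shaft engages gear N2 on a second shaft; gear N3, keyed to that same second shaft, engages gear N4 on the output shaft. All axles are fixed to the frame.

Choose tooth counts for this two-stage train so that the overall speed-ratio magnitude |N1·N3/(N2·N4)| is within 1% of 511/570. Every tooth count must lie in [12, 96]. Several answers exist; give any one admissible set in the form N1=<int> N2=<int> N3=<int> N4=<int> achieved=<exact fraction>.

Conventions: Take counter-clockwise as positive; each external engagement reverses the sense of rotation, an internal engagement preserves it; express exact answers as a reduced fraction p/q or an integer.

design class (target 511/570): fixed-axis compound train
target = 511/570 in lowest terms: an exact hit needs N1·N3 = k·511 and N2·N4 = k·570 for one integer k, every count in [12, 96]; additionally prefer no 1:1 stage (N1 ≠ N2, N3 ≠ N4)
k = 1: no 1:1-free in-range split of k·511 and k·570 into factor pairs; take k = 2
k = 2: N1·N3 = 1022 = 14·73, N2·N4 = 1140 = 12·95
achieved = 14·73/(12·95) = 511/570; |achieved − target| = 0 ≤ 511/57000 ✓

N1=14 N2=12 N3=73 N4=95 achieved=511/570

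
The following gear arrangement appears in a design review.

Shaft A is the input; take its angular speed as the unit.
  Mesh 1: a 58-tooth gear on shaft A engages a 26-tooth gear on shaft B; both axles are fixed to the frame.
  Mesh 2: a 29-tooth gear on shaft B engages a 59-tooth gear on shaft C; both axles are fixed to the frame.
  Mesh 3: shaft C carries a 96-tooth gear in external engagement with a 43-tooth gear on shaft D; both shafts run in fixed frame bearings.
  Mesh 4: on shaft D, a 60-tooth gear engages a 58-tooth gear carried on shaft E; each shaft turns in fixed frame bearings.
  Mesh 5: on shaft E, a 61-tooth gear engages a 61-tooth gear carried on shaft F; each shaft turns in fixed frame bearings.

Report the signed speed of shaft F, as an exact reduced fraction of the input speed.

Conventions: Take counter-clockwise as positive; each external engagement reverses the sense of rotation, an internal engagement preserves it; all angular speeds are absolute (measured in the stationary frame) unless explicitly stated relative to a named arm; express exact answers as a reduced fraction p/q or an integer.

5-mesh fixed-axis compound train (all bearings frame-fixed)
mesh 1 [58T→26T]: |ω|/ω_in = 1×58/26 = 29/13, sense flips to −
mesh 2 [29T→59T]: |ω|/ω_in = (29/13)×29/59 = 841/767, sense flips to +
mesh 3 [96T→43T]: |ω|/ω_in = (841/767)×96/43 = 80736/32981, sense flips to −
mesh 4 [60T→58T]: |ω|/ω_in = (80736/32981)×60/58 = 83520/32981, sense flips to +
mesh 5 [61T→61T]: |ω|/ω_in = (83520/32981)×61/61 = 83520/32981, sense flips to −
signed output speed (× input speed) = -83520/32981

-83520/32981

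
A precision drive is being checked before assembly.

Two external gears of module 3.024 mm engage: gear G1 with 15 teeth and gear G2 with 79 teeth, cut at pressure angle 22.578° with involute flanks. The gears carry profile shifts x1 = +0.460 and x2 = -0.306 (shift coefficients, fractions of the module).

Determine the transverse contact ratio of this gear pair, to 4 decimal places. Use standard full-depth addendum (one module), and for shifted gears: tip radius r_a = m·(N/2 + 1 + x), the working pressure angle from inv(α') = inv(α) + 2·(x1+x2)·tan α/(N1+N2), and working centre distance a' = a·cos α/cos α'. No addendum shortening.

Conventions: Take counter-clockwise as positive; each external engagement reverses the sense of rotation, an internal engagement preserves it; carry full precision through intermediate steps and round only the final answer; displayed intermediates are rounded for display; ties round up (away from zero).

1.4263

topology: single-mesh involute geometry — m = 3.024, 15T/79T pair
base radii: r_b1 = 20.941753, r_b2 = 110.293231
tip radii: r_a1 = 27.095040, r_a2 = 121.546656
inv(α') = inv(22.578°) + 2·(+0.460-0.306)·tan α/(15+79) = 0.02311139  ⇒  α' = 23.01979°
a' = a·cos α / cos α' = 142.1280·cos 22.578°/cos 23.01979° = 142.589405
action lengths: √(r_a1²−r_b1²) = 17.192562, √(r_a2²−r_b2²) = 51.078299
base pitch p_b = π·m·cos α = 8.772061
CR = (17.192562 + 51.078299 − 142.589405·sin 23.01979°)/8.772061 = 1.426279
contact ratio ≈ 1.4263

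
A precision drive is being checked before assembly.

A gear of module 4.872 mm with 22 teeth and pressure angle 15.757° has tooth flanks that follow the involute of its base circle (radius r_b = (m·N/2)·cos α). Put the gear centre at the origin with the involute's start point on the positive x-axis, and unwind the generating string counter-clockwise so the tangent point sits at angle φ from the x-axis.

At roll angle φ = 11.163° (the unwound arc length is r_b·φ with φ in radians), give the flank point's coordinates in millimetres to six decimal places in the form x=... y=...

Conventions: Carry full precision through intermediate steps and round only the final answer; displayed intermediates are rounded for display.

x=52.547784 y=0.126669

topology: single-mesh involute geometry — m = 4.872, N = 22
pitch radius r_p = m·N/2 = 4.872·22/2 = 53.592000
base radius r_b = r_p·cos α = 53.592000·cos 15.757° = 51.578123
roll angle φ = 11.163° = 0.19483110 rad
x = r_b·(cos φ + φ·sin φ) = 52.547784
y = r_b·(sin φ − φ·cos φ) = 0.126669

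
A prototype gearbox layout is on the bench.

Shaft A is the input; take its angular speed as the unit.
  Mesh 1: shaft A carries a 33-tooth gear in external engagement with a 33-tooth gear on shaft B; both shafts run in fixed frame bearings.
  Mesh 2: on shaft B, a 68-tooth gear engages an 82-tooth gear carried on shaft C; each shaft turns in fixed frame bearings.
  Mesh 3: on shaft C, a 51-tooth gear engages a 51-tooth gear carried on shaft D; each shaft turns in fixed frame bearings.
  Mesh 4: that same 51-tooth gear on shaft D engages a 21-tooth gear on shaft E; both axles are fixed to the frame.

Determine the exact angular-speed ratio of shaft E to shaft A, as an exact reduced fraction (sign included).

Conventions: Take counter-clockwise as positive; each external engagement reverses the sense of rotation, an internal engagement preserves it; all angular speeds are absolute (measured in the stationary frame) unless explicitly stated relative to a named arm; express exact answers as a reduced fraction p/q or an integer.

class = fixed-axis compound train [4 meshes; 4 ratios multiply, 4 sense flips]
mesh 1 [33T→33T]: running ratio 1, sense −
mesh 2 [68T→82T]: running ratio 34/41, sense +
mesh 3 [51T→51T]: running ratio 34/41, sense −
mesh 4 [51T→21T]: running ratio 578/287, sense +
ω_out/ω_in = 578/287

578/287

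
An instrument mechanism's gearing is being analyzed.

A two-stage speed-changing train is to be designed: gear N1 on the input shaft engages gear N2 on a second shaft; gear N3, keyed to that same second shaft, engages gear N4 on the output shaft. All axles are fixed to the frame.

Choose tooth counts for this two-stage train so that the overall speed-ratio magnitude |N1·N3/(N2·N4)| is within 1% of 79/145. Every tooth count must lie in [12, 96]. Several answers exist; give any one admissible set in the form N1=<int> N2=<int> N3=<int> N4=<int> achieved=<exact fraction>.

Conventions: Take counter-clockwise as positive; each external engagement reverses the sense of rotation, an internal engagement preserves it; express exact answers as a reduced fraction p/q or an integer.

N1=12 N2=20 N3=79 N4=87 achieved=79/145

class = fixed-axis compound train [2-stage, 79/145 wanted]
target = 79/145 in lowest terms: an exact hit needs N1·N3 = k·79 and N2·N4 = k·145 for one integer k, every count in [12, 96]; additionally prefer no 1:1 stage (N1 ≠ N2, N3 ≠ N4)
k = 1…11: no 1:1-free in-range split of k·79 and k·145 into factor pairs; take k = 12
k = 12: N1·N3 = 948 = 12·79, N2·N4 = 1740 = 20·87
achieved = 12·79/(20·87) = 79/145; |achieved − target| = 0 ≤ 79/14500 ✓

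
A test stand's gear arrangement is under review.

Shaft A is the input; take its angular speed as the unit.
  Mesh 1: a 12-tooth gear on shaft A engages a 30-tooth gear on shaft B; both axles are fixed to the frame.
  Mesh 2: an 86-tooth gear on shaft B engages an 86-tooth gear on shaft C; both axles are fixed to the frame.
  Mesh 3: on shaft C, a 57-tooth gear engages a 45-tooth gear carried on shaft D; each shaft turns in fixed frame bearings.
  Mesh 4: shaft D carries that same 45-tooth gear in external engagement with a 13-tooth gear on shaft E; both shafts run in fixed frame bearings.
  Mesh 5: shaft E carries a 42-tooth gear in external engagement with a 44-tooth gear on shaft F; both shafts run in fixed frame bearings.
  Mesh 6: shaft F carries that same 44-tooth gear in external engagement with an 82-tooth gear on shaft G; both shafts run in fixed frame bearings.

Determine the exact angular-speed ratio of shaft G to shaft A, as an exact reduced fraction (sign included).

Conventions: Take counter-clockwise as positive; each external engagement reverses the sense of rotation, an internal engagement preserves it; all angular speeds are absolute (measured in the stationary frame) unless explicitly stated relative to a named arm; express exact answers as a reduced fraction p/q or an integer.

class = fixed-axis compound train [6 meshes; 6 ratios multiply, 6 sense flips]
mesh 1 [12T→30T]: running ratio 2/5, sense −
mesh 2 [86T→86T]: running ratio 2/5, sense +
mesh 3 [57T→45T]: running ratio 38/75, sense −
mesh 4 [45T→13T]: running ratio 114/65, sense +
mesh 5 [42T→44T]: running ratio 1197/715, sense −
mesh 6 [44T→82T]: running ratio 2394/2665, sense +
ω_out/ω_in = 2394/2665

2394/2665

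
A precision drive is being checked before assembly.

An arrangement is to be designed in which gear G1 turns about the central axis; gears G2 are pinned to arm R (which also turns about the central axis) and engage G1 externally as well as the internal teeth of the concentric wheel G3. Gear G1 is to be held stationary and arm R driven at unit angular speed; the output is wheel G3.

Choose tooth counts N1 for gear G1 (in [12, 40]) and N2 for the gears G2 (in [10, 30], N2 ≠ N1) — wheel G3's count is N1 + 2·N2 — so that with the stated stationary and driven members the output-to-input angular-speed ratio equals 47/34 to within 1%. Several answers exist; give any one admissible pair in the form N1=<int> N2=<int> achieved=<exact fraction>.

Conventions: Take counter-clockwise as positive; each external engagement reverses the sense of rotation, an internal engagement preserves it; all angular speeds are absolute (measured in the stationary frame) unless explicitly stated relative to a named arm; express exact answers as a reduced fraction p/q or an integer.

N1=26 N2=21 achieved=47/34

class = planetary set [ratio 47/34 wanted; Willis about the carrier]
Willis with ω_sun = 0: ω_ring/ω_arm = (N1+N3)/N3; set equal to 47/34  ⇒  N3/N1 = 1/(47/34 − 1) = 34/13
N3 = N1 + 2·N2  ⇒  N2/N1 = (N3/N1 − 1)/2 = (34/13 − 1)/2 = 21/26
smallest multiple with N1 ≥ 12 and N2 ≥ 10: k = 1  ⇒  N1 = 1·26 = 26, N2 = 1·21 = 21 (N1 ≤ 40, N2 ≤ 30, N2 ≠ N1 ✓), N3 = 26 + 2·21 = 68
check: (N1+N3)/N3 with N1 = 26, N3 = 68 gives 47/34; |achieved − target| = 0 ≤ 47/3400 ✓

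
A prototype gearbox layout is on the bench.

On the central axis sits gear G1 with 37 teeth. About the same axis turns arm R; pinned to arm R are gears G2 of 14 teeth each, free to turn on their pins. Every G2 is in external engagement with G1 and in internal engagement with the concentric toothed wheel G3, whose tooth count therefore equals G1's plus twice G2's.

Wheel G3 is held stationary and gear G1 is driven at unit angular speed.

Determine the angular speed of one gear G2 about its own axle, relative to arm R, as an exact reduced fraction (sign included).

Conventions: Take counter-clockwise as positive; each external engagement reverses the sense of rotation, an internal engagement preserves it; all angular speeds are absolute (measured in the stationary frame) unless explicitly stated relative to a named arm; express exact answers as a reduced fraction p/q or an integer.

-2405/1428

class = planetary set [G3 = 37+2·14 = 65; Willis about the carrier]
ring teeth: 37 + 2·14 = 65
37(ω_sun−ω_arm) = −65(ω_ring−ω_arm),  ω_ring = 0, ω_sun = 1
37(1−ω_arm) = −65(0−ω_arm)  ⇒  102·ω_arm = 37  ⇒  ω_arm = 37/102
sun–planet mesh: 37·(1−37/102) = −14·(ω_p−ω_arm)  ⇒  ω_p−ω_arm = -2405/1428
exact speed ratio = -2405/1428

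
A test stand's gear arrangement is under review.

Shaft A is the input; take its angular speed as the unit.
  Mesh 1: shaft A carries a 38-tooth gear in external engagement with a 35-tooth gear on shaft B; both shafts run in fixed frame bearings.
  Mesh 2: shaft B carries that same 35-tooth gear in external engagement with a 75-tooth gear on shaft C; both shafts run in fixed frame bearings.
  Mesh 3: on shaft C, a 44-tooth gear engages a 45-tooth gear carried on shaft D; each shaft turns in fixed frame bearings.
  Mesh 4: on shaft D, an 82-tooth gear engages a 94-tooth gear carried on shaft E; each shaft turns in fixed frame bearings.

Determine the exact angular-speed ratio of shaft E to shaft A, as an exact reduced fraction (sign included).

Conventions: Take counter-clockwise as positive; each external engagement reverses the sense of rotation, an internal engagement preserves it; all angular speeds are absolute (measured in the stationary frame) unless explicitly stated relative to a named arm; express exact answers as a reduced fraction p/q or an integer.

68552/158625

class = fixed-axis compound train [4 meshes; 4 ratios multiply, 4 sense flips]
mesh 1 [38T→35T]: running ratio 38/35, sense −
mesh 2 [35T→75T]: running ratio 38/75, sense +
mesh 3 [44T→45T]: running ratio 1672/3375, sense −
mesh 4 [82T→94T]: running ratio 68552/158625, sense +
ω_out/ω_in = 68552/158625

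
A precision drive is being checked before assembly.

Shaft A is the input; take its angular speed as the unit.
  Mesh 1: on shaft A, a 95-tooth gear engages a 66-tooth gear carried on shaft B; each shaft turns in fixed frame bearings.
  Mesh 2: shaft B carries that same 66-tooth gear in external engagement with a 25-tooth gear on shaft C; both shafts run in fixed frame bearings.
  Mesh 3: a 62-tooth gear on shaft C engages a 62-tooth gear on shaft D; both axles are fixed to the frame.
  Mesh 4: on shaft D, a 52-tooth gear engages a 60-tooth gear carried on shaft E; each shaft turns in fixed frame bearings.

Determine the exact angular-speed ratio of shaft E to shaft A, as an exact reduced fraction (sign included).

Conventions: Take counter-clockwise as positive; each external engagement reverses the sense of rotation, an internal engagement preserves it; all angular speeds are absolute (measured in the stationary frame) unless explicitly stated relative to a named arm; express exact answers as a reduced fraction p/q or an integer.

class = fixed-axis compound train [4 meshes; 4 ratios multiply, 4 sense flips]
mesh 1 [95T→66T]: running ratio 95/66, sense −
mesh 2 [66T→25T]: running ratio 19/5, sense +
mesh 3 [62T→62T]: running ratio 19/5, sense −
mesh 4 [52T→60T]: running ratio 247/75, sense +
ω_out/ω_in = 247/75

247/75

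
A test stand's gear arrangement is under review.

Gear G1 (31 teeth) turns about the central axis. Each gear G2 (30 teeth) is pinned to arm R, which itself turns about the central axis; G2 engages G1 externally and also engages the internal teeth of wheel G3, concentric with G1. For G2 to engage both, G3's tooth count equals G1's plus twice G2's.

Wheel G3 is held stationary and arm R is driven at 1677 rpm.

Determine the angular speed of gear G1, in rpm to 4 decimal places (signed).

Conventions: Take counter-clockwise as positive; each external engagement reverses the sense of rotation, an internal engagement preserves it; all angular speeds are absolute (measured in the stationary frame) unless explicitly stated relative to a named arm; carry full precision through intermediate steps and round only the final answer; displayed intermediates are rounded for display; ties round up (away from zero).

recognized (axles ride arm R): planetary set, 31/30/91 teeth
normalise by the input: solve with ω_arm = 1, then scale by 1677 rpm
ring teeth: 31 + 2·30 = 91
31(ω_sun−ω_arm) = −91(ω_ring−ω_arm),  ω_ring = 0, ω_arm = 1
ω_sun = 1 − (91/31)(0−1) = 122/31
scale: ω_sun = 122/31 × 1677 rpm = +6599.8065 rpm

+6599.8065 rpm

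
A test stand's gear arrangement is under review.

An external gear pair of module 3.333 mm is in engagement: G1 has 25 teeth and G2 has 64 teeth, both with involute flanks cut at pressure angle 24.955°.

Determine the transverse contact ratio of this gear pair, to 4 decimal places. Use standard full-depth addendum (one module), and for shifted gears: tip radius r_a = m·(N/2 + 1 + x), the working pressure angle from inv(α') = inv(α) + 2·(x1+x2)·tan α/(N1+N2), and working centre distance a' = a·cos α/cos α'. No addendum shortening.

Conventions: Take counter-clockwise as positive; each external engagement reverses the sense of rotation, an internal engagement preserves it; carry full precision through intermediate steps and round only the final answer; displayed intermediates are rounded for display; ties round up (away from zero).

recognized (one external pair, fixed centres): single-mesh tooth geometry, m = 3.333, N1 = 25, N2 = 64
base radii: r_b1 = 37.772865, r_b2 = 96.698535
tip radii: r_a1 = 44.995500, r_a2 = 109.989000
no profile shift: α' = α, a' = a
action lengths: √(r_a1²−r_b1²) = 24.450065, √(r_a2²−r_b2²) = 52.411577
base pitch p_b = π·m·cos α = 9.493356
CR = (24.450065 + 52.411577 − 148.318500·sin 24.95500°)/9.493356 = 1.504750
contact ratio ≈ 1.5048

1.5048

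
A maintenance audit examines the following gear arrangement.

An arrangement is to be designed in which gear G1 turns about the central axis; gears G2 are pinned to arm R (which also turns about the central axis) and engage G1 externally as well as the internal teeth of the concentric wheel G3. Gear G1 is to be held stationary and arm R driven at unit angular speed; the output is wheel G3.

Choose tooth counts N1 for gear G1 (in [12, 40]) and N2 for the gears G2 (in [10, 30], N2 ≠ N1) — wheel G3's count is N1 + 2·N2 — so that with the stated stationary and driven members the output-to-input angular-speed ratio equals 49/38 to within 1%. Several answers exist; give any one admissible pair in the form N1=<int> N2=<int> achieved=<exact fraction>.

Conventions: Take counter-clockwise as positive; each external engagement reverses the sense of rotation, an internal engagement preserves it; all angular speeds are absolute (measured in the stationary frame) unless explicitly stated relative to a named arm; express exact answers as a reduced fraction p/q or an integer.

topology: planetary set — design target 49/38, arm = carrier (Willis)
Willis with ω_sun = 0: ω_ring/ω_arm = (N1+N3)/N3; set equal to 49/38  ⇒  N3/N1 = 1/(49/38 − 1) = 38/11
N3 = N1 + 2·N2  ⇒  N2/N1 = (N3/N1 − 1)/2 = (38/11 − 1)/2 = 27/22
smallest multiple with N1 ≥ 12 and N2 ≥ 10: k = 1  ⇒  N1 = 1·22 = 22, N2 = 1·27 = 27 (N1 ≤ 40, N2 ≤ 30, N2 ≠ N1 ✓), N3 = 22 + 2·27 = 76
check: (N1+N3)/N3 with N1 = 22, N3 = 76 gives 49/38; |achieved − target| = 0 ≤ 49/3800 ✓

N1=22 N2=27 achieved=49/38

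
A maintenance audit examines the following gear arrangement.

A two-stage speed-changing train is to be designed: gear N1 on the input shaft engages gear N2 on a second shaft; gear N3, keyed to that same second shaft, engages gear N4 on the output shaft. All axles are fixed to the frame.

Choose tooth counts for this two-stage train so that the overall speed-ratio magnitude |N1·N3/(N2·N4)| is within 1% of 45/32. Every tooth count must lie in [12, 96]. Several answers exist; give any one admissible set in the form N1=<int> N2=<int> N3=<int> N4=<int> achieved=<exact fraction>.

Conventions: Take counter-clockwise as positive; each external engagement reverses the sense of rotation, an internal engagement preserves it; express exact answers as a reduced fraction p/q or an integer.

N1=15 N2=12 N3=18 N4=16 achieved=45/32

topology: fixed-axis compound train — 2 stages, target 45/32
target = 45/32 in lowest terms: an exact hit needs N1·N3 = k·45 and N2·N4 = k·32 for one integer k, every count in [12, 96]; additionally prefer no 1:1 stage (N1 ≠ N2, N3 ≠ N4)
k = 1…5: no 1:1-free in-range split of k·45 and k·32 into factor pairs; take k = 6
k = 6: N1·N3 = 270 = 15·18, N2·N4 = 192 = 12·16
achieved = 15·18/(12·16) = 45/32; |achieved − target| = 0 ≤ 9/640 ✓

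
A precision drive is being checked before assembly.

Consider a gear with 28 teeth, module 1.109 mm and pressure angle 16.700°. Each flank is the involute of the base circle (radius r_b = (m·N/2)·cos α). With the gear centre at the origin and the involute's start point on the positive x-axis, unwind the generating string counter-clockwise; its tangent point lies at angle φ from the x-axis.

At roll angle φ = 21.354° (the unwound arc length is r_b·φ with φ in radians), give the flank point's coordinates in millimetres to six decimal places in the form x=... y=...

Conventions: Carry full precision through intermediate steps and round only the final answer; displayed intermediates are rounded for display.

class = single-mesh tooth geometry [base-circle involute, m = 1.109, 28T]
pitch radius r_p = m·N/2 = 1.109·28/2 = 15.526000
base radius r_b = r_p·cos α = 15.526000·cos 16.700° = 14.871152
roll angle φ = 21.354° = 0.37269761 rad
x = r_b·(cos φ + φ·sin φ) = 15.868390
y = r_b·(sin φ − φ·cos φ) = 0.253075

x=15.868390 y=0.253075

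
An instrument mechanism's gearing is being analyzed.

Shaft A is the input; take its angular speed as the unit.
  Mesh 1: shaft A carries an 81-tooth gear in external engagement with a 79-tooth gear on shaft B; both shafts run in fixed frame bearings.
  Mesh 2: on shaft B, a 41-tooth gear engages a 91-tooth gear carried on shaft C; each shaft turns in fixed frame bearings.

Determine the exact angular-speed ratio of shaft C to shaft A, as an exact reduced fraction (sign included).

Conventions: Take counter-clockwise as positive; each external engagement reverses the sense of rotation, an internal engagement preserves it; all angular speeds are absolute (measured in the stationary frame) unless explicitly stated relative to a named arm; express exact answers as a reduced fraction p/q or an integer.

class = fixed-axis compound train [2 meshes; 2 ratios multiply, 2 sense flips]
mesh 1 [81T→79T]: running ratio 81/79, sense −
mesh 2 [41T→91T]: running ratio 3321/7189, sense +
ω_out/ω_in = 3321/7189

3321/7189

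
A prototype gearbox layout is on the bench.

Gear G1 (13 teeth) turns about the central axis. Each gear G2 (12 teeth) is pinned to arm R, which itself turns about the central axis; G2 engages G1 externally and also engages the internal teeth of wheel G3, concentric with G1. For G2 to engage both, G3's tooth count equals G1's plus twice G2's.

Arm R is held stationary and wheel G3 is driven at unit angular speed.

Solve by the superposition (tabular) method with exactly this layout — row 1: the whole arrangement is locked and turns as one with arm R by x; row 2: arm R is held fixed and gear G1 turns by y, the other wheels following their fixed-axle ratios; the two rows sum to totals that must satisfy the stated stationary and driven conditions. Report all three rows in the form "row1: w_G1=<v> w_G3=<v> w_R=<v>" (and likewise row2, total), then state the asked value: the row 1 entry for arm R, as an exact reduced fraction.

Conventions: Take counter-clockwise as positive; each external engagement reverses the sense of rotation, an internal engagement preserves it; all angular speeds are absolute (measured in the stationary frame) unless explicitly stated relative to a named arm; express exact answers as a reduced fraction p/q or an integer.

planetary set (13T centre, 12T on arm, 37T internal) — Willis relation
row 1: whole set turns with the arm by x
row 2 (arm held, sun turns y): ω_ring = −(13/37)·y, ω_arm = 0
boundary: total ω_arm = x = 0 and total ω_ring = x − (13/37)·y = 1  ⇒  y = -37/13, x = 0
row 2 ring = −(13/37)·(-37/13) = 1
totals (row 1 + row 2): sun 0 + (-37/13) = -37/13, ring 0 + 1 = 1, arm 0 + 0 = 0
asked cell (row1, arm) = 0

row1: w_G1=0 w_G3=0 w_R=0
row2: w_G1=-37/13 w_G3=1 w_R=0
total: w_G1=-37/13 w_G3=1 w_R=0
asked value: 0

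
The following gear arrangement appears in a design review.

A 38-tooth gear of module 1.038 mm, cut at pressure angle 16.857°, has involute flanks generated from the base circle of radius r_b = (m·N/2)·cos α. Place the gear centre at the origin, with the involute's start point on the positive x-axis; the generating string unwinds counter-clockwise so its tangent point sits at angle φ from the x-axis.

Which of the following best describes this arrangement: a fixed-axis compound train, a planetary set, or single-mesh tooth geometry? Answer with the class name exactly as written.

single-mesh tooth geometry

class = single-mesh tooth geometry [base-circle involute, m = 1.038, 38T]
classification: single-mesh tooth geometry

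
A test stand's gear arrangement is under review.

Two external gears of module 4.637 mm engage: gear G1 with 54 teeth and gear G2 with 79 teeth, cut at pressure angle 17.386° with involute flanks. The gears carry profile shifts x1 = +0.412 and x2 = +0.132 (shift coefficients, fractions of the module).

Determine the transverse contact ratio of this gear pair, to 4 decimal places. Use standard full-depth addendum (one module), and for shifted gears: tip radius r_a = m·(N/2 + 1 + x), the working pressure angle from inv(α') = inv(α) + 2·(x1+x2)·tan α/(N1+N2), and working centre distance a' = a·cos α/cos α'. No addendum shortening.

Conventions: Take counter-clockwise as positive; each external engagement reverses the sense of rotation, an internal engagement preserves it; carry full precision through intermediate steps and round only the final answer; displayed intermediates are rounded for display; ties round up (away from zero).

topology: single-mesh involute geometry — m = 4.637, 54T/79T pair
base radii: r_b1 = 119.479080, r_b2 = 174.793468
tip radii: r_a1 = 131.746444, r_a2 = 188.410584
inv(α') = inv(17.386°) + 2·(+0.412+0.132)·tan α/(54+79) = 0.01223114  ⇒  α' = 18.76298°
a' = a·cos α / cos α' = 308.3605·cos 17.386°/cos 18.76298° = 310.788697
action lengths: √(r_a1²−r_b1²) = 55.514638, √(r_a2²−r_b2²) = 70.326322
base pitch p_b = π·m·cos α = 13.902022
CR = (55.514638 + 70.326322 − 310.788697·sin 18.76298°)/13.902022 = 1.861208
contact ratio ≈ 1.8612

1.8612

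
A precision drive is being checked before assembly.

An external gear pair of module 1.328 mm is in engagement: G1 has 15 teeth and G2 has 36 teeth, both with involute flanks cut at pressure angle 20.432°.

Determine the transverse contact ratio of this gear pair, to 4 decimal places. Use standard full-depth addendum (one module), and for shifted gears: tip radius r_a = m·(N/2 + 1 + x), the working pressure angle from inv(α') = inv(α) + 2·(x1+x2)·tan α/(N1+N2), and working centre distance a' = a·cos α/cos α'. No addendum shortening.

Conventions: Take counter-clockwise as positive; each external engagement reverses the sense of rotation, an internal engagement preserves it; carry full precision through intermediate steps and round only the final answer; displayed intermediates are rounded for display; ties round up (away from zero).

1.5708

topology: single-mesh involute geometry — m = 1.328, 15T/36T pair
base radii: r_b1 = 9.333388, r_b2 = 22.400132
tip radii: r_a1 = 11.288000, r_a2 = 25.232000
no profile shift: α' = α, a' = a
action lengths: √(r_a1²−r_b1²) = 6.348764, √(r_a2²−r_b2²) = 11.614126
base pitch p_b = π·m·cos α = 3.909560
CR = (6.348764 + 11.614126 − 33.864000·sin 20.43200°)/3.909560 = 1.570796
contact ratio ≈ 1.5708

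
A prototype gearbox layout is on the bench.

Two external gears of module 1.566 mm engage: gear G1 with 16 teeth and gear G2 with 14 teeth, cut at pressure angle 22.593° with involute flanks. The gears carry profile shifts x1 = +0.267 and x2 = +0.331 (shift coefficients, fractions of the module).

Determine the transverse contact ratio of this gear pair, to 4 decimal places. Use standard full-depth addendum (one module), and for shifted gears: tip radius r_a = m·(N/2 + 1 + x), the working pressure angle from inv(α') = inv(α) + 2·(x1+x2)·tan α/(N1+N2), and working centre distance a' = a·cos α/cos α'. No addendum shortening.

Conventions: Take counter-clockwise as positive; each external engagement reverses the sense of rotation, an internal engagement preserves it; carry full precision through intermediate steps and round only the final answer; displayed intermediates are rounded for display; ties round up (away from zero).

1.3070

recognized (one external pair, fixed centres): single-mesh tooth geometry, m = 1.566, N1 = 16, N2 = 14
base radii: r_b1 = 11.566566, r_b2 = 10.120745
tip radii: r_a1 = 14.512122, r_a2 = 13.046346
inv(α') = inv(22.593°) + 2·(+0.267+0.331)·tan α/(16+14) = 0.03838343  ⇒  α' = 27.02136°
a' = a·cos α / cos α' = 23.4900·cos 22.593°/cos 27.02136° = 24.344864
action lengths: √(r_a1²−r_b1²) = 8.764488, √(r_a2²−r_b2²) = 8.232719
base pitch p_b = π·m·cos α = 4.542180
CR = (8.764488 + 8.232719 − 24.344864·sin 27.02136°)/4.542180 = 1.307034
contact ratio ≈ 1.3070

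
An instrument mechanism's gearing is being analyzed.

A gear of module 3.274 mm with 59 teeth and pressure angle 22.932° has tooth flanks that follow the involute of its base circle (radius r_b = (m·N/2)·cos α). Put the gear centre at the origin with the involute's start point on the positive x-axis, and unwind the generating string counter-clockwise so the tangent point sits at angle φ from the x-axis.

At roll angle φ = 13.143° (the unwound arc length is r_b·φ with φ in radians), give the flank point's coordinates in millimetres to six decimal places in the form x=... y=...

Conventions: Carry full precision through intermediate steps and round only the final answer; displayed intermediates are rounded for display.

recognized (one wheel, involute flank): single-mesh tooth geometry, m = 3.274, N = 59
pitch radius r_p = m·N/2 = 3.274·59/2 = 96.583000
base radius r_b = r_p·cos α = 96.583000·cos 22.932° = 88.949846
roll angle φ = 13.143° = 0.22938862 rad
x = r_b·(cos φ + φ·sin φ) = 91.259383
y = r_b·(sin φ − φ·cos φ) = 0.356002

x=91.259383 y=0.356002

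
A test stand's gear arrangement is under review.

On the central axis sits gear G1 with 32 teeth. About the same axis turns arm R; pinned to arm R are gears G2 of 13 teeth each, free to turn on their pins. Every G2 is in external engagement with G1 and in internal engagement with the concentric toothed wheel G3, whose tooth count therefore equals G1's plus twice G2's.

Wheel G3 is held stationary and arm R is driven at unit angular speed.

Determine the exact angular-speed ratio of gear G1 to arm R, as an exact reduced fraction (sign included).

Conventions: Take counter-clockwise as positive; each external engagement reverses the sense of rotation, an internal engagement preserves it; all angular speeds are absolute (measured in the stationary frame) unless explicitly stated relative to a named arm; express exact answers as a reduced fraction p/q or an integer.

recognized (axles ride arm R): planetary set, 32/13/58 teeth
ring teeth: 32 + 2·13 = 58
32(ω_sun−ω_arm) = −58(ω_ring−ω_arm),  ω_ring = 0, ω_arm = 1
ω_sun = 1 − (58/32)(0−1) = 45/16
ω_out/ω_in = 45/16

45/16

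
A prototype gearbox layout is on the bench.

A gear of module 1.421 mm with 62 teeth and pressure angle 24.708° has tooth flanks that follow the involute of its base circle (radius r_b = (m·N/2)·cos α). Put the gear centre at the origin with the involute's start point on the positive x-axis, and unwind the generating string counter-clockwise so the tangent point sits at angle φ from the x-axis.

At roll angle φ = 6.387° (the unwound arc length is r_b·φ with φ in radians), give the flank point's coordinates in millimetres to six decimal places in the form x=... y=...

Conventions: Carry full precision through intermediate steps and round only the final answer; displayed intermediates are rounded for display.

x=40.265994 y=0.018455

single-mesh involute tooth geometry (62T wheel at module 1.421)
pitch radius r_p = m·N/2 = 1.421·62/2 = 44.051000
base radius r_b = r_p·cos α = 44.051000·cos 24.708° = 40.018123
roll angle φ = 6.387° = 0.11147418 rad
x = r_b·(cos φ + φ·sin φ) = 40.265994
y = r_b·(sin φ − φ·cos φ) = 0.018455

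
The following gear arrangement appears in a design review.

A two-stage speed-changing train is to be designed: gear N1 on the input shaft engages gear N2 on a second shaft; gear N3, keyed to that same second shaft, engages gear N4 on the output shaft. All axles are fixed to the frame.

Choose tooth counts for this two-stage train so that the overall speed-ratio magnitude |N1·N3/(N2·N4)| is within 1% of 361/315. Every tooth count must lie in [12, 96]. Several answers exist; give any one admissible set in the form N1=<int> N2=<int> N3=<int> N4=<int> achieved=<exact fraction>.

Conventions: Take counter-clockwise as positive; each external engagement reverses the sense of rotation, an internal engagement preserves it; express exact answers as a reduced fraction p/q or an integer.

N1=19 N2=15 N3=19 N4=21 achieved=361/315

design class (target 361/315): fixed-axis compound train
target = 361/315 in lowest terms: an exact hit needs N1·N3 = k·361 and N2·N4 = k·315 for one integer k, every count in [12, 96]; additionally prefer no 1:1 stage (N1 ≠ N2, N3 ≠ N4)
k = 1: N1·N3 = 361 = 19·19, N2·N4 = 315 = 15·21
achieved = 19·19/(15·21) = 361/315; |achieved − target| = 0 ≤ 361/31500 ✓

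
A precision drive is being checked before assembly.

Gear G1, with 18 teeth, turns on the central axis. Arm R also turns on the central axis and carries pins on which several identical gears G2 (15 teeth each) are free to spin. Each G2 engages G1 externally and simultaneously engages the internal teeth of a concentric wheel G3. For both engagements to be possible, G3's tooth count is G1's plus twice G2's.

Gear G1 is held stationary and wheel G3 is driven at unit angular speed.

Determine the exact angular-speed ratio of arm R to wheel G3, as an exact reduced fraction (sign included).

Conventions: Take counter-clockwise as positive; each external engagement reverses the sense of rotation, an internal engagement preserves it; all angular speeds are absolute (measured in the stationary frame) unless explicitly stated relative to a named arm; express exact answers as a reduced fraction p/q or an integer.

recognized (axles ride arm R): planetary set, 18/15/48 teeth
ring teeth: 18 + 2·15 = 48
18(ω_sun−ω_arm) = −48(ω_ring−ω_arm),  ω_sun = 0, ω_ring = 1
18(0−ω_arm) = −48(1−ω_arm)  ⇒  66·ω_arm = 48  ⇒  ω_arm = 8/11
ω_out/ω_in = 8/11

8/11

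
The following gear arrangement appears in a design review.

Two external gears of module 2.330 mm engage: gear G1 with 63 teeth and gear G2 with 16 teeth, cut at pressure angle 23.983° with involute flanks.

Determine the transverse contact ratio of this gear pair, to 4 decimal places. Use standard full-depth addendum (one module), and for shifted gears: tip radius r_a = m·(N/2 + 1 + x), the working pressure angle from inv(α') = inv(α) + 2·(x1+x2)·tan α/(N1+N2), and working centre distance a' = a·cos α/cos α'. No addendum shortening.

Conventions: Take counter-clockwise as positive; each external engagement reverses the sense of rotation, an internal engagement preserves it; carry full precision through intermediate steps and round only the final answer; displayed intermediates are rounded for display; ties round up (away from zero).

1.4957

recognized (one external pair, fixed centres): single-mesh tooth geometry, m = 2.330, N1 = 63, N2 = 16
base radii: r_b1 = 67.058523, r_b2 = 17.030736
tip radii: r_a1 = 75.725000, r_a2 = 20.970000
no profile shift: α' = α, a' = a
action lengths: √(r_a1²−r_b1²) = 35.177124, √(r_a2²−r_b2²) = 12.234988
base pitch p_b = π·m·cos α = 6.687954
CR = (35.177124 + 12.234988 − 92.035000·sin 23.98300°)/6.687954 = 1.495682
contact ratio ≈ 1.4957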